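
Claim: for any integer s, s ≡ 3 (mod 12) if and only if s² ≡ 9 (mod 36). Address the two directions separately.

Not equivalent: only (⇒) holds.

Forward direction. Suppose s ≡ 3 (mod 12). Working modulo 36, s ∈ {3, 15, 27}; for each such r, r² ≡ 9 (mod 36).

Converse. This fails: take s = 9. Then 9² = 81 ≡ 9 (mod 36), yet 9 ≡ 9 (mod 12), not 3.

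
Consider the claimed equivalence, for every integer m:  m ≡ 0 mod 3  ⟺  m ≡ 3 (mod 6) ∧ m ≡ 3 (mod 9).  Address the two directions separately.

Not equivalent: only (⇐) holds.

[⇒] This fails: m = 0 gives 0 ≡ 0 (mod 3) but 0 ≡ 0 (mod 6), so the conjunction on the right does not hold.

[⇐] Conversely, if m ≡ 3 (mod 6) and m ≡ 3 (mod 9), then by the Chinese remainder theorem m ≡ 3 (mod 18). Since 3 ≡ 0 (mod 3) and 3 ∣ 18, we get m ≡ 0 (mod 3).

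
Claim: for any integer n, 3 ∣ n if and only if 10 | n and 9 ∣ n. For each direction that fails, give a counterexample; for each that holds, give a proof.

(⟹) This fails: take n = 3. Certainly 3 ∣ 3, but 10 ∤ 3.

(⟸) Suppose 10 ∣ n and 9 ∣ n. Any common multiple of 10 and 9 is a multiple of their lcm; here gcd(10, 9) = 1, so lcm(10, 9) = 10·9 = 90, so 90 ∣ n. Since 3 ∣ 90, it follows that 3 ∣ n.

(⇒) fails; (⇐) holds.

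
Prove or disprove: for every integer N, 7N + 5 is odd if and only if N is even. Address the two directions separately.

Forward direction. Suppose 7N + 5 is odd. Since 7 is odd, 7N and N have the same parity, so 7N + 5 ≡ N + 5 (mod 2). As 5 is odd, 7N + 5 is odd exactly when N is even. Thus N is even.

Converse. Suppose N is even; write N = 2j. Then 7N + 5 = 7·(2j) + 5 = 2·7j + 5, which is odd.

The biconditional holds.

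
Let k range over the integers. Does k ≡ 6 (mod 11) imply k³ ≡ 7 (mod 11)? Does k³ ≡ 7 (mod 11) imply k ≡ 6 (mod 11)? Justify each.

Both directions hold; the statement is true.

[⇒] Suppose k ≡ 6 (mod 11). Write k = 11j + 6. Then (11j + 6)³ = 1331j³ + 2178j² + 1188j + 216 = 11(121j³ + 198j² + 108j + 19) + 7, so k³ ≡ 7 (mod 11).

[⇐] For the converse, argue contrapositively. If k ≢ 6 (mod 11), then k is congruent to one of 0, 1, 2, 3, 4, 5, 7, 8, 9, 10 modulo 11, and these give k³ ≡ 0, 1, 8, 5, 9, 4, 2, 6, 3, 10 respectively — never 7.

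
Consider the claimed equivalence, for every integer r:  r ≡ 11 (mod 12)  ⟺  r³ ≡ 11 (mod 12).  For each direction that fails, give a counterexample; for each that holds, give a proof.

Both directions hold; the statement is true.

Forward direction. Suppose r ≡ 11 (mod 12). Write r = 12j + 11. Then (12j + 11)³ = 1728j³ + 4752j² + 4356j + 1331 = 12(144j³ + 396j² + 363j + 110) + 11, so r³ ≡ 11 (mod 12).

Converse. Suppose r³ ≡ 11 (mod 12). The only residue r in {0, …, 11} with r³ ≡ 11 (mod 12) is r = 11, so r ≡ 11 (mod 12).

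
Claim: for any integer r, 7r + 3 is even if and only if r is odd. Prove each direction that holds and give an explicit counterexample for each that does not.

(⇒) Suppose 7r + 3 is even. Since 7 is odd, 7r and r have the same parity, so 7r + 3 ≡ r + 3 (mod 2). As 3 is odd, 7r + 3 is even exactly when r is odd. Thus r is odd.

(⇐) Conversely, suppose r is odd; write r = 2j + 1. Then 7r + 3 = 7·(2j + 1) + 3 = 2·7j + 10, which is even.

Both directions hold.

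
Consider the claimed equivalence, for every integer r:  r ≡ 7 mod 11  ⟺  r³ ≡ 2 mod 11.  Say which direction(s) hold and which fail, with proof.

Both directions hold.

(⇒) Suppose r ≡ 7 mod 11. Write r = 11j + 7. Then (11j + 7)³ = 1331j³ + 2541j² + 1617j + 343 = 11(121j³ + 231j² + 147j + 31) + 2, so r³ ≡ 2 (mod 11).

(⇐) For the converse, argue contrapositively. If r ≢ 7 (mod 11), then r is congruent to one of 0, 1, 2, 3, 4, 5, 6, 8, 9, 10 modulo 11, and these give r³ ≡ 0, 1, 8, 5, 9, 4, 7, 6, 3, 10 respectively — never 2.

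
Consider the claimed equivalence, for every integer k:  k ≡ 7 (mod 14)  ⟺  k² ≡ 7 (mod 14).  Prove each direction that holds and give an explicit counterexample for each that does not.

(→) Suppose k ≡ 7 (mod 14). Write k = 14j + 7. Then (14j + 7)² = 196j² + 196j + 49 = 14(14j² + 14j + 3) + 7, so k² ≡ 7 (mod 14).

(←) Conversely, suppose k² ≡ 7 (mod 14). The only residue r in {0, …, 13} with r² ≡ 7 (mod 14) is r = 7, so k ≡ 7 (mod 14).

Both directions hold.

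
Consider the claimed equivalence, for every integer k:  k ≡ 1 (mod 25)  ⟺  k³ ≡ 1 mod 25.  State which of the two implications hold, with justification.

The biconditional holds.

(⟹) Suppose k ≡ 1 (mod 25). Write k = 25j + 1. Then (25j + 1)³ = 15625j³ + 1875j² + 75j + 1 = 25(625j³ + 75j² + 3j) + 1, so k³ ≡ 1 (mod 25).

(⟸) Conversely, suppose k³ ≡ 1 (mod 25). The only residue r in {0, …, 24} with r³ ≡ 1 (mod 25) is r = 1, so k ≡ 1 (mod 25).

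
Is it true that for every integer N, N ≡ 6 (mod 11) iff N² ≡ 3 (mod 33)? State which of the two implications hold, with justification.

Forward direction. This fails: take N = 17. Then 17 ≡ 6 (mod 11), but 17² = 289 ≡ 25 (mod 33), not 3.

Converse. This fails: take N = 27. Then 27² = 729 ≡ 3 (mod 33), yet 27 ≡ 5 (mod 11), not 6.

Neither implication holds.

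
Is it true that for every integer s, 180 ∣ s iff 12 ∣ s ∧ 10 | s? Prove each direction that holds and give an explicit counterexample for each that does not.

[⇒] If 180 ∣ s, write s = 180q. Since 180 = 15·12, s = 12·(15q), so 12 ∣ s; and since 180 = 18·10, s = 10·(18q), so 10 ∣ s.

[⇐] This fails: take s = 60. Both 12 ∣ 60 and 10 ∣ 60, yet 60 is not a multiple of 180 (since 60 = 0·180 + 60), so 180 ∤ 60.

(⇒) holds; (⇐) fails.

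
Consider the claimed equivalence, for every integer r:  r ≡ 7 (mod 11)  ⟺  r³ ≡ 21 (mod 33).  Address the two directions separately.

(⇒) This fails: take r = 7. Then 7 ≡ 7 (mod 11), but 7³ = 343 ≡ 13 (mod 33), not 21.

(⇐) This fails: take r = 21. Then 21³ = 9261 ≡ 21 (mod 33), yet 21 ≡ 10 (mod 11), not 7.

Both directions fail.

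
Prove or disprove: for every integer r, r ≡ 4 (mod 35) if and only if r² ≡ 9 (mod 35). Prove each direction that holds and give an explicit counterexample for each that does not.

(→) This fails: take r = 4. Then 4 ≡ 4 (mod 35), but 4² = 16 ≡ 16 (mod 35), not 9.

(←) This fails: take r = 3. Then 3² = 9 ≡ 9 (mod 35), yet 3 ≡ 3 (mod 35), not 4.

Neither direction holds.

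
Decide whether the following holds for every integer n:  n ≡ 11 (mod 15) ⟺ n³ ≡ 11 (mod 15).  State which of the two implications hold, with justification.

[⇐] Suppose n³ ≡ 11 (mod 15). The only residue r in {0, …, 14} with r³ ≡ 11 (mod 15) is r = 11, so n ≡ 11 (mod 15).

[⇒] Suppose n ≡ 11 (mod 15). Write n = 15j + 11. Then (15j + 11)³ = 3375j³ + 7425j² + 5445j + 1331 = 15(225j³ + 495j² + 363j + 88) + 11, so n³ ≡ 11 (mod 15).

Both directions hold; the statement is true.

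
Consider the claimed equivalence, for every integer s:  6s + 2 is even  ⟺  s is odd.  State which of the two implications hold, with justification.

The forward direction fails; the converse holds.

(⟹) This fails: take s = 6. Then 6s + 2 = 38, which is even, yet s = 6 is even, not odd.

(⟸) Suppose s is odd. Since 6 is even, 6s is even for every s, so 6s + 2 has the same parity as 2, which is even. Hence 6s + 2 is even.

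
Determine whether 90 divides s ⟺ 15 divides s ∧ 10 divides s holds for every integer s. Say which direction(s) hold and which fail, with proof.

(⇒) If 90 ∣ s, write s = 90q. Since 90 = 6·15, s = 15·(6q), so 15 ∣ s; and since 90 = 9·10, s = 10·(9q), so 10 ∣ s.

(⇐) This fails: take s = 30. Both 15 ∣ 30 and 10 ∣ 30, yet 30 is not a multiple of 90 (since 30 = 0·90 + 30), so 90 ∤ 30.

(⇒) holds; (⇐) fails.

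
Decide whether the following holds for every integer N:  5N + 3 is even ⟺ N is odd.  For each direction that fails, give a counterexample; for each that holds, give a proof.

Both implications hold.

(⇐) Suppose N is odd; write N = 2j + 1. Then 5N + 3 = 5·(2j + 1) + 3 = 2·5j + 8, which is even.

(⇒) Suppose 5N + 3 is even. Since 5 is odd, 5N and N have the same parity, so 5N + 3 ≡ N + 3 (mod 2). As 3 is odd, 5N + 3 is even exactly when N is odd. Thus N is odd.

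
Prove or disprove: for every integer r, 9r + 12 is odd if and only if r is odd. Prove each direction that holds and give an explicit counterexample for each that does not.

Converse. Suppose r is odd; write r = 2j + 1. Then 9r + 12 = 9·(2j + 1) + 12 = 2·9j + 21, which is odd.

Forward direction. Suppose 9r + 12 is odd. Since 9 is odd, 9r and r have the same parity, so 9r + 12 ≡ r + 12 (mod 2). As 12 is even, 9r + 12 is odd exactly when r is odd. Thus r is odd.

Equivalent; both directions hold.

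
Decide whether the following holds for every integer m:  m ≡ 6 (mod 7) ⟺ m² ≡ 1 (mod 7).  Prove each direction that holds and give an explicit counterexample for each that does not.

Only the forward direction holds.

(→) Suppose m ≡ 6 (mod 7). Write m = 7j + 6. Then (7j + 6)² = 49j² + 84j + 36 = 7(7j² + 12j + 5) + 1, so m² ≡ 1 (mod 7).

(←) This fails: take m = 1. Then 1² = 1 ≡ 1 (mod 7), yet 1 ≡ 1 (mod 7), not 6.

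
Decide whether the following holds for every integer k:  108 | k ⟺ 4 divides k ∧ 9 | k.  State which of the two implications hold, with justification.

The forward direction holds; the converse fails.

[⇒] If 108 ∣ k, write k = 108q. Since 108 = 27·4, k = 4·(27q), so 4 ∣ k; and since 108 = 12·9, k = 9·(12q), so 9 ∣ k.

[⇐] This fails: take k = 36. Both 4 ∣ 36 and 9 ∣ 36, yet 36 is not a multiple of 108 (since 36 = 0·108 + 36), so 108 ∤ 36.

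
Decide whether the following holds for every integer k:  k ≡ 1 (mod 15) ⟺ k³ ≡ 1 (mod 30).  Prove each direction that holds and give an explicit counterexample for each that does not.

(⇐) The residues r modulo 30 with r³ ≡ 1 (mod 30) are exactly {1}, and each is ≡ 1 (mod 15).

(⇒) This fails: take k = 16. Then 16 ≡ 1 (mod 15), but 16³ = 4096 ≡ 16 (mod 30), not 1.

Only the reverse direction holds.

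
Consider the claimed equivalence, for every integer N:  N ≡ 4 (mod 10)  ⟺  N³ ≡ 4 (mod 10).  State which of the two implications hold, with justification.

Both directions hold; the statement is true.

(→) Suppose N ≡ 4 (mod 10). Write N = 10j + 4. Then (10j + 4)³ = 1000j³ + 1200j² + 480j + 64 = 10(100j³ + 120j² + 48j + 6) + 4, so N³ ≡ 4 (mod 10).

(←) Conversely, suppose N³ ≡ 4 (mod 10). The only residue r in {0, …, 9} with r³ ≡ 4 (mod 10) is r = 4, so N ≡ 4 (mod 10).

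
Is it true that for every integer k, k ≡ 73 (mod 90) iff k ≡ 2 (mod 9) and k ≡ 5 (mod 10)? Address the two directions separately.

Neither direction holds.

(⟹) This fails: k = 73 gives 73 ≡ 73 (mod 90) but 73 ≡ 1 (mod 9), so the conjunction on the right does not hold.

(⟸) This fails: k = 65 satisfies both congruences on the right (65 ≡ 2 mod 9 and 65 ≡ 5 mod 10) yet 65 ≡ 65 (mod 90), not 73.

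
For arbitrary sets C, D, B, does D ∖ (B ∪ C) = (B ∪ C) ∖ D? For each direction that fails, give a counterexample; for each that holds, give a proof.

(⊆) fails and (⊇) fails.

(⊆) This inclusion fails. Take C = ∅, D = {1}, B = ∅; then 1 ∈ D ∖ (B ∪ C) but 1 ∉ (B ∪ C) ∖ D.

(⊇) This inclusion fails. Take C = {1}, D = ∅, B = ∅; then 1 ∈ (B ∪ C) ∖ D but 1 ∉ D ∖ (B ∪ C).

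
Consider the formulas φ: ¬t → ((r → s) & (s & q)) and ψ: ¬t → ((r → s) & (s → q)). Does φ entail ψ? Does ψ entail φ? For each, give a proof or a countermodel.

The forward direction holds; the converse fails.

[⇒] Assume the antecedent. If t is true, ¬t → ((r → s) & (s → q)) reduces to true regardless of the other variables. If t is false, the antecedent forces (q = T, r = F, t = F, s = T) or (q = T, r = T, t = F, s = T), and ¬t → ((r → s) & (s → q)) holds there. Either way ¬t → ((r → s) & (s → q)) holds.

[⇐] This fails. Under q = F, r = F, t = F, s = F, the left side is false but the right side is true.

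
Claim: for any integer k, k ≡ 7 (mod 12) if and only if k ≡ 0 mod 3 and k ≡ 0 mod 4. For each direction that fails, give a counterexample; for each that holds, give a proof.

(→) This fails: k = 7 gives 7 ≡ 7 (mod 12) but 7 ≡ 1 (mod 3), so the conjunction on the right does not hold.

(←) This fails: k = 0 satisfies both congruences on the right (0 ≡ 0 mod 3 and 0 ≡ 0 mod 4) yet 0 ≡ 0 (mod 12), not 7.

(⇒) fails and (⇐) fails.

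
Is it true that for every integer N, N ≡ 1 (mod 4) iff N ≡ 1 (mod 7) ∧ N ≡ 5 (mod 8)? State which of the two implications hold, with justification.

(⟹) This fails: N = 1 gives 1 ≡ 1 (mod 4) but 1 ≡ 1 (mod 8), so the conjunction on the right does not hold.

(⟸) Conversely, if N ≡ 1 (mod 7) and N ≡ 5 (mod 8), then by the Chinese remainder theorem N ≡ 29 (mod 56). Since 29 ≡ 1 (mod 4) and 4 ∣ 56, we get N ≡ 1 (mod 4).

(⇒) fails; (⇐) holds.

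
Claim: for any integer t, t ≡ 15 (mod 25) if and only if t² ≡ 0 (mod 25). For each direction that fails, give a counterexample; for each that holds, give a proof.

Forward direction. Suppose t ≡ 15 (mod 25). Write t = 25j + 15. Then (25j + 15)² = 625j² + 750j + 225 = 25(25j² + 30j + 9) + 0, so t² ≡ 0 (mod 25).

Converse. This fails: take t = 0. Then 0² = 0 ≡ 0 (mod 25), yet 0 ≡ 0 (mod 25), not 15.

Only the forward direction holds.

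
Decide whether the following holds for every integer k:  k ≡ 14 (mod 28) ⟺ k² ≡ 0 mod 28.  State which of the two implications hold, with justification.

(⇒) holds; (⇐) fails.

(⇒) Suppose k ≡ 14 (mod 28). Write k = 28j + 14. Then (28j + 14)² = 784j² + 784j + 196 = 28(28j² + 28j + 7) + 0, so k² ≡ 0 (mod 28).

(⇐) This fails: take k = 0. Then 0² = 0 ≡ 0 (mod 28), yet 0 ≡ 0 (mod 28), not 14.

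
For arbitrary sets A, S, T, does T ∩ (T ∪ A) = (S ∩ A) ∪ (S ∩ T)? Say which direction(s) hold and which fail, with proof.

Forward inclusion. This inclusion fails. Take A = ∅, S = ∅, T = {1}; then 1 ∈ T ∩ (T ∪ A) but 1 ∉ (S ∩ A) ∪ (S ∩ T).

Reverse inclusion. This inclusion fails. Take A = {1}, S = {1}, T = ∅; then 1 ∈ (S ∩ A) ∪ (S ∩ T) but 1 ∉ T ∩ (T ∪ A).

(⊆) fails and (⊇) fails.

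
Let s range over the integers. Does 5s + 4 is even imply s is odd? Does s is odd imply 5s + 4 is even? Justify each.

Neither implication holds.

[⇒] This fails: s = 0 gives 5s + 4 = 4, which is even, but 0 is even, not odd.

[⇐] This also fails: s = 3 is odd, but 5s + 4 = 19 is odd, not even.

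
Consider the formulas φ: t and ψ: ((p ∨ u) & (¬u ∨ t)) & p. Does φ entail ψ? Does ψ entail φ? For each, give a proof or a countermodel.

[⇒] This fails. Under t = T, p = F, u = F, the left side is true but the right side is false.

[⇐] This fails. Under t = F, p = T, u = F, the left side is false but the right side is true.

Neither implication holds.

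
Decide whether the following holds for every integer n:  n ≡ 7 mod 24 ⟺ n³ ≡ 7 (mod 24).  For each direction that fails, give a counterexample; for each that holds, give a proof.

Forward direction. Suppose n ≡ 7 mod 24. Write n = 24j + 7. Then (24j + 7)³ = 13824j³ + 12096j² + 3528j + 343 = 24(576j³ + 504j² + 147j + 14) + 7, so n³ ≡ 7 (mod 24).

Converse. Suppose n³ ≡ 7 (mod 24). The only residue r in {0, …, 23} with r³ ≡ 7 (mod 24) is r = 7, so n ≡ 7 (mod 24).

The biconditional holds.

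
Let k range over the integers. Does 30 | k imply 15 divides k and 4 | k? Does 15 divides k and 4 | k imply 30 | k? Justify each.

Only the reverse direction holds.

(⇒) This fails: take k = 30. Certainly 30 ∣ 30, but 4 ∤ 30.

(⇐) Suppose 15 ∣ k and 4 ∣ k. Any common multiple of 15 and 4 is a multiple of their lcm; here gcd(15, 4) = 1, so lcm(15, 4) = 15·4 = 60, so 60 ∣ k. Since 30 ∣ 60, it follows that 30 ∣ k.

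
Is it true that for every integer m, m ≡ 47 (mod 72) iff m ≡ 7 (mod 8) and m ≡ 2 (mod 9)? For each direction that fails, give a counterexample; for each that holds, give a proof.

(⇒) Suppose m ≡ 47 (mod 72); write m = 72j + 47. Since 8 ∣ 72, reducing mod 8 gives m ≡ 47 ≡ 7 (mod 8); since 9 ∣ 72, reducing mod 9 gives m ≡ 47 ≡ 2 (mod 9).

(⇐) Conversely, if m ≡ 7 (mod 8) and m ≡ 2 (mod 9), then by the Chinese remainder theorem m ≡ 47 (mod 72). This is exactly m ≡ 47 (mod 72).

Both directions hold; the statement is true.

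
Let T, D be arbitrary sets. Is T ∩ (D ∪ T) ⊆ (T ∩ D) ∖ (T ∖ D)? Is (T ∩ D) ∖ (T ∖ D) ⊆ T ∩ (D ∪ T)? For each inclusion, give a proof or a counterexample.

Reverse inclusion. Let x ∈ (T ∩ D) ∖ (T ∖ D). Then x ∈ T ∩ D, from which x ∈ T ∩ (D ∪ T).

Forward inclusion. This inclusion fails. Take T = {1}, D = ∅; then 1 ∈ T ∩ (D ∪ T) but 1 ∉ (T ∩ D) ∖ (T ∖ D).

(⊆) fails; (⊇) holds.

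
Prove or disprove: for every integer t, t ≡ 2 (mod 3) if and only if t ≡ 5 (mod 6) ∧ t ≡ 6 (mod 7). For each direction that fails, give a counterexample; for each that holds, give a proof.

(⟸) If t ≡ 5 (mod 6) and t ≡ 6 (mod 7), then by the Chinese remainder theorem t ≡ 41 (mod 42). Since 41 ≡ 2 (mod 3) and 3 ∣ 42, we get t ≡ 2 (mod 3).

(⟹) This fails: t = 32 gives 32 ≡ 2 (mod 3) but 32 ≡ 2 (mod 6), so the conjunction on the right does not hold.

Only the reverse direction holds.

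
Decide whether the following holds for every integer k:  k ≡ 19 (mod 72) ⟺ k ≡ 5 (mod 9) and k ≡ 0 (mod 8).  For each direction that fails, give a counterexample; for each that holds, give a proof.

[⇒] This fails: k = 19 gives 19 ≡ 19 (mod 72) but 19 ≡ 1 (mod 9), so the conjunction on the right does not hold.

[⇐] This fails: k = 32 satisfies both congruences on the right (32 ≡ 5 mod 9 and 32 ≡ 0 mod 8) yet 32 ≡ 32 (mod 72), not 19.

Neither direction holds.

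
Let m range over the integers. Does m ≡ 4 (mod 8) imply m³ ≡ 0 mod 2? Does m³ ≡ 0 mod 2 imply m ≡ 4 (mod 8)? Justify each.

Not equivalent: only (⇒) holds.

(⇒) Suppose m ≡ 4 (mod 8). Then m³ ≡ 4³ = 64 (mod 8), and since 2 ∣ 8, also m³ ≡ 0 (mod 2).

(⇐) This fails: take m = 0. Then 0³ = 0 ≡ 0 (mod 2), yet 0 ≡ 0 (mod 8), not 4.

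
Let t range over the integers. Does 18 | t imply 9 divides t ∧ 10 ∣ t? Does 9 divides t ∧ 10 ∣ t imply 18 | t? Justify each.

Forward direction. This fails: take t = 18. Certainly 18 ∣ 18, but 10 ∤ 18.

Converse. Suppose 9 ∣ t and 10 ∣ t. Any common multiple of 9 and 10 is a multiple of their lcm; here gcd(9, 10) = 1, so lcm(9, 10) = 9·10 = 90, so 90 ∣ t. Since 18 ∣ 90, it follows that 18 ∣ t.

Only the converse holds.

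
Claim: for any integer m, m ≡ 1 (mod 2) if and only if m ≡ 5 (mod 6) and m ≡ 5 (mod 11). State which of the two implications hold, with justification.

(←) If m ≡ 5 (mod 6) and m ≡ 5 (mod 11), then by the Chinese remainder theorem m ≡ 5 (mod 66). Since 5 ≡ 1 (mod 2) and 2 ∣ 66, we get m ≡ 1 (mod 2).

(→) This fails: m = 1 gives 1 ≡ 1 (mod 2) but 1 ≡ 1 (mod 6), so the conjunction on the right does not hold.

(⇒) fails; (⇐) holds.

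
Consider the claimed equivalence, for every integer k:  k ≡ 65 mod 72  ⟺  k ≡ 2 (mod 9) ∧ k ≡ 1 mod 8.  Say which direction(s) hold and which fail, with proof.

(→) Suppose k ≡ 65 (mod 72); write k = 72j + 65. Since 9 ∣ 72, reducing mod 9 gives k ≡ 65 ≡ 2 (mod 9); since 8 ∣ 72, reducing mod 8 gives k ≡ 65 ≡ 1 (mod 8).

(←) Conversely, if k ≡ 2 (mod 9) and k ≡ 1 (mod 8), then by the Chinese remainder theorem k ≡ 65 (mod 72). This is exactly k ≡ 65 (mod 72).

Both directions hold; the statement is true.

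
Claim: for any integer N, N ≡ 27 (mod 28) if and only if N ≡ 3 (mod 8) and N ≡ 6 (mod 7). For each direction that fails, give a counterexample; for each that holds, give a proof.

Only the reverse direction holds.

(⇒) This fails: N = 55 gives 55 ≡ 27 (mod 28) but 55 ≡ 7 (mod 8), so the conjunction on the right does not hold.

(⇐) Conversely, if N ≡ 3 (mod 8) and N ≡ 6 (mod 7), then by the Chinese remainder theorem N ≡ 27 (mod 56). Since 27 ≡ 27 (mod 28) and 28 ∣ 56, we get N ≡ 27 (mod 28).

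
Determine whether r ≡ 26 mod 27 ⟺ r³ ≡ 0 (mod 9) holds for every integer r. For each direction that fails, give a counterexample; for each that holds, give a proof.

Neither direction holds.

Forward direction. This fails: take r = 26. Then 26 ≡ 26 (mod 27), but 26³ = 17576 ≡ 8 (mod 9), not 0.

Converse. This fails: take r = 0. Then 0³ = 0 ≡ 0 (mod 9), yet 0 ≡ 0 (mod 27), not 26.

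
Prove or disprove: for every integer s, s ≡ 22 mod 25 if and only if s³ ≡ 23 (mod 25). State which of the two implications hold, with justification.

(⇒) Suppose s ≡ 22 mod 25. Write s = 25j + 22. Then (25j + 22)³ = 15625j³ + 41250j² + 36300j + 10648 = 25(625j³ + 1650j² + 1452j + 425) + 23, so s³ ≡ 23 (mod 25).

(⇐) Conversely, suppose s³ ≡ 23 (mod 25). The only residue r in {0, …, 24} with r³ ≡ 23 (mod 25) is r = 22, so s ≡ 22 (mod 25).

Equivalent; both directions hold.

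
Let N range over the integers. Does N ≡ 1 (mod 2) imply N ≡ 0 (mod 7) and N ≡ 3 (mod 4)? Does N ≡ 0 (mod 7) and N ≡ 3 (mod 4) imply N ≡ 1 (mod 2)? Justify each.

Only the reverse direction holds.

(→) This fails: N = 1 gives 1 ≡ 1 (mod 2) but 1 ≡ 1 (mod 7), so the conjunction on the right does not hold.

(←) Conversely, if N ≡ 0 (mod 7) and N ≡ 3 (mod 4), then by the Chinese remainder theorem N ≡ 7 (mod 28). Since 7 ≡ 1 (mod 2) and 2 ∣ 28, we get N ≡ 1 (mod 2).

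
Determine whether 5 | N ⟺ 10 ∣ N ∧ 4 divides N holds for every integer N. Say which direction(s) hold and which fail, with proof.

The forward direction fails; the converse holds.

[⇐] Suppose 10 ∣ N and 4 ∣ N. Any common multiple of 10 and 4 is a multiple of their lcm; here lcm(10, 4) = 10·4/gcd(10, 4) = 40/2 = 20, so 20 ∣ N. Since 5 ∣ 20, it follows that 5 ∣ N.

[⇒] This fails: take N = 5. Certainly 5 ∣ 5, but 10 ∤ 5.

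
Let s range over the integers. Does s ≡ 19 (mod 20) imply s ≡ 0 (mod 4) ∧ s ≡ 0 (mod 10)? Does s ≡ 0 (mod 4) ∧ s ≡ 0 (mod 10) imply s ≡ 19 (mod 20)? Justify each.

Both directions fail.

(⇒) This fails: s = 19 gives 19 ≡ 19 (mod 20) but 19 ≡ 3 (mod 4), so the conjunction on the right does not hold.

(⇐) This fails: s = 0 satisfies both congruences on the right (0 ≡ 0 mod 4 and 0 ≡ 0 mod 10) yet 0 ≡ 0 (mod 20), not 19.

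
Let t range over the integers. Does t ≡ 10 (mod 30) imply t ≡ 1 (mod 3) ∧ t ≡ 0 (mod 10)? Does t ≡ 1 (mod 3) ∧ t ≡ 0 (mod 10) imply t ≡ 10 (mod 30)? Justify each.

(⟹) Suppose t ≡ 10 (mod 30); write t = 30j + 10. Since 3 ∣ 30, reducing mod 3 gives t ≡ 10 ≡ 1 (mod 3); since 10 ∣ 30, reducing mod 10 gives t ≡ 10 ≡ 0 (mod 10).

(⟸) Conversely, if t ≡ 1 (mod 3) and t ≡ 0 (mod 10), then by the Chinese remainder theorem t ≡ 10 (mod 30). This is exactly t ≡ 10 (mod 30).

Both implications hold.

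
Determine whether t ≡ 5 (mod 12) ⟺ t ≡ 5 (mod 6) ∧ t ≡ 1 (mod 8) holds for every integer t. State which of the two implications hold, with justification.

Only the converse holds.

[⇐] If t ≡ 5 (mod 6) and t ≡ 1 (mod 8), then by the Chinese remainder theorem t ≡ 17 (mod 24). Since 17 ≡ 5 (mod 12) and 12 ∣ 24, we get t ≡ 5 (mod 12).

[⇒] This fails: t = 5 gives 5 ≡ 5 (mod 12) but 5 ≡ 5 (mod 8), so the conjunction on the right does not hold.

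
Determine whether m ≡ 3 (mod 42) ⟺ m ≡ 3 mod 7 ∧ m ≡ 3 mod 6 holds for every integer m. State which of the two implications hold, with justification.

(⇒) Suppose m ≡ 3 (mod 42); write m = 42j + 3. Since 7 ∣ 42, reducing mod 7 gives m ≡ 3 (mod 7); since 6 ∣ 42, reducing mod 6 gives m ≡ 3 (mod 6).

(⇐) Conversely, if m ≡ 3 (mod 7) and m ≡ 3 (mod 6), then by the Chinese remainder theorem m ≡ 3 (mod 42). This is exactly m ≡ 3 (mod 42).

Equivalent; both directions hold.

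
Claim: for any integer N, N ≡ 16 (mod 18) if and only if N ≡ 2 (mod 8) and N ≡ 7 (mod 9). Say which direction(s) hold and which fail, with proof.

Forward direction. This fails: N = 16 gives 16 ≡ 16 (mod 18) but 16 ≡ 0 (mod 8), so the conjunction on the right does not hold.

Converse. If N ≡ 2 (mod 8) and N ≡ 7 (mod 9), then by the Chinese remainder theorem N ≡ 34 (mod 72). Since 34 ≡ 16 (mod 18) and 18 ∣ 72, we get N ≡ 16 (mod 18).

Only the converse holds.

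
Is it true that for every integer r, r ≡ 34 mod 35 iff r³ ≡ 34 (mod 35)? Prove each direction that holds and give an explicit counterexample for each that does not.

(⇒) Suppose r ≡ 34 mod 35. Write r = 35j + 34. Then (35j + 34)³ = 42875j³ + 124950j² + 121380j + 39304 = 35(1225j³ + 3570j² + 3468j + 1122) + 34, so r³ ≡ 34 (mod 35).

(⇐) This fails: take r = 19. Then 19³ = 6859 ≡ 34 (mod 35), yet 19 ≡ 19 (mod 35), not 34.

Only the forward direction holds.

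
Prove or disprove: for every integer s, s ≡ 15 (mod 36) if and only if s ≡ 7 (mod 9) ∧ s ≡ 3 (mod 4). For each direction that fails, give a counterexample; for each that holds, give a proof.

(→) This fails: s = 15 gives 15 ≡ 15 (mod 36) but 15 ≡ 6 (mod 9), so the conjunction on the right does not hold.

(←) This fails: s = 7 satisfies both congruences on the right (7 ≡ 7 mod 9 and 7 ≡ 3 mod 4) yet 7 ≡ 7 (mod 36), not 15.

Neither direction holds.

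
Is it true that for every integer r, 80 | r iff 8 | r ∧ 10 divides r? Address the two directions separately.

Not equivalent: only (⇒) holds.

Forward direction. If 80 ∣ r, write r = 80q. Since 80 = 10·8, r = 8·(10q), so 8 ∣ r; and since 80 = 8·10, r = 10·(8q), so 10 ∣ r.

Converse. This fails: take r = 40. Both 8 ∣ 40 and 10 ∣ 40, yet 40 is not a multiple of 80 (since 40 = 0·80 + 40), so 80 ∤ 40.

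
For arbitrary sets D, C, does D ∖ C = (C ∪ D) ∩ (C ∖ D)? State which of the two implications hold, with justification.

Both inclusions fail.

(⟹) This inclusion fails. Take D = {1}, C = ∅; then 1 ∈ D ∖ C but 1 ∉ (C ∪ D) ∩ (C ∖ D).

(⟸) This inclusion fails. Take D = ∅, C = {1}; then 1 ∈ (C ∪ D) ∩ (C ∖ D) but 1 ∉ D ∖ C.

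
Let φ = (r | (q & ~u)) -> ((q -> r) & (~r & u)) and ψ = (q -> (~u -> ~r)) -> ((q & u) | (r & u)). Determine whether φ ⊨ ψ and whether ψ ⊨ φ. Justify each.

Neither direction holds.

(⇒) This fails. Under u = F, q = F, r = F, the left side is true but the right side is false.

(⇐) This fails. Under u = T, q = F, r = T, the left side is false but the right side is true.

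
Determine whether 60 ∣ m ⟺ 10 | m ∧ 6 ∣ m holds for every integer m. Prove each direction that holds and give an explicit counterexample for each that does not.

[⇐] This fails: take m = 30. Both 10 ∣ 30 and 6 ∣ 30, yet 30 is not a multiple of 60 (since 30 = 0·60 + 30), so 60 ∤ 30.

[⇒] If 60 ∣ m, write m = 60q. Since 60 = 6·10, m = 10·(6q), so 10 ∣ m; and since 60 = 10·6, m = 6·(10q), so 6 ∣ m.

Not equivalent: only (⇒) holds.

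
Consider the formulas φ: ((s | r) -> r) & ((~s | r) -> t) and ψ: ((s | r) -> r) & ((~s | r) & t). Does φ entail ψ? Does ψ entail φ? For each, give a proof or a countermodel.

Equivalent; both directions hold.

Forward direction. Assume the antecedent. If s is true, the antecedent forces (s = T, r = T, t = T), and the consequent holds there. If s is false, the antecedent forces (s = F, r = F, t = T) or (s = F, r = T, t = T), and the consequent holds there. Either way the consequent holds.

Converse. Assume the antecedent. If s is true, the antecedent forces (s = T, r = T, t = T), and the consequent holds there. If s is false, the antecedent forces (s = F, r = F, t = T) or (s = F, r = T, t = T), and the consequent holds there. Either way the consequent holds.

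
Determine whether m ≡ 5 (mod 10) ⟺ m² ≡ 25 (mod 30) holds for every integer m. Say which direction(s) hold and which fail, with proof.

(⇒) This fails: take m = 15. Then 15 ≡ 5 (mod 10), but 15² = 225 ≡ 15 (mod 30), not 25.

(⇐) Conversely, the residues r modulo 30 with r² ≡ 25 (mod 30) are exactly {5, 25}, and each is ≡ 5 (mod 10).

Only the converse holds.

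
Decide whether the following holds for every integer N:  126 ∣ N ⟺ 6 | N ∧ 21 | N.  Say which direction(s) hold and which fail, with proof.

The forward direction holds; the converse fails.

[⇒] If 126 ∣ N, write N = 126q. Since 126 = 21·6, N = 6·(21q), so 6 ∣ N; and since 126 = 6·21, N = 21·(6q), so 21 ∣ N.

[⇐] This fails: take N = 42. Both 6 ∣ 42 and 21 ∣ 42, yet 42 is not a multiple of 126 (since 42 = 0·126 + 42), so 126 ∤ 42.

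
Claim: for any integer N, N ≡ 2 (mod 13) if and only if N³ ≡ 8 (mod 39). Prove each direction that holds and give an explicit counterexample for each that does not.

Neither direction holds.

Forward direction. This fails: take N = 15. Then 15 ≡ 2 (mod 13), but 15³ = 3375 ≡ 21 (mod 39), not 8.

Converse. This fails: take N = 5. Then 5³ = 125 ≡ 8 (mod 39), yet 5 ≡ 5 (mod 13), not 2.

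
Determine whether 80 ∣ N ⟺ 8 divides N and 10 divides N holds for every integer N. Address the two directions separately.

The forward direction holds; the converse fails.

(⟹) If 80 ∣ N, write N = 80q. Since 80 = 10·8, N = 8·(10q), so 8 ∣ N; and since 80 = 8·10, N = 10·(8q), so 10 ∣ N.

(⟸) This fails: take N = 40. Both 8 ∣ 40 and 10 ∣ 40, yet 40 is not a multiple of 80 (since 40 = 0·80 + 40), so 80 ∤ 40.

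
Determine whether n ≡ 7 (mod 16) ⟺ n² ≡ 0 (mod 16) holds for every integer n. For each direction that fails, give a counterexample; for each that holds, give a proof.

(→) This fails: take n = 7. Then 7 ≡ 7 (mod 16), but 7² = 49 ≡ 1 (mod 16), not 0.

(←) This fails: take n = 0. Then 0² = 0 ≡ 0 (mod 16), yet 0 ≡ 0 (mod 16), not 7.

Both directions fail.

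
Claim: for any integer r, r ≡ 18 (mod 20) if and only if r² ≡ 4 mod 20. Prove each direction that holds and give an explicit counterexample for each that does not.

Only the forward implication holds.

(⟹) Suppose r ≡ 18 (mod 20). Write r = 20j + 18. Then (20j + 18)² = 400j² + 720j + 324 = 20(20j² + 36j + 16) + 4, so r² ≡ 4 (mod 20).

(⟸) This fails: take r = 2. Then 2² = 4 ≡ 4 (mod 20), yet 2 ≡ 2 (mod 20), not 18.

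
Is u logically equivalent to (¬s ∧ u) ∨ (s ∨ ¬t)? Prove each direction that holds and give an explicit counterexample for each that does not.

(⟹) Assume the antecedent. If u is true, (¬s ∧ u) ∨ (s ∨ ¬t) reduces to true regardless of the other variables. If u is false, the antecedent cannot hold. Either way (¬s ∧ u) ∨ (s ∨ ¬t) holds.

(⟸) This fails. Under u = F, s = F, t = F, the left side is false but the right side is true.

(⇒) holds; (⇐) fails.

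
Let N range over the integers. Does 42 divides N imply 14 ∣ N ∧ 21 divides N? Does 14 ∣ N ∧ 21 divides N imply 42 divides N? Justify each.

Equivalent; both directions hold.

Forward direction. If 42 ∣ N, write N = 42q. Since 42 = 3·14, N = 14·(3q), so 14 ∣ N; and since 42 = 2·21, N = 21·(2q), so 21 ∣ N.

Converse. Suppose 14 ∣ N and 21 ∣ N. Any common multiple of 14 and 21 is a multiple of their lcm; here lcm(14, 21) = 14·21/gcd(14, 21) = 294/7 = 42, so 42 ∣ N.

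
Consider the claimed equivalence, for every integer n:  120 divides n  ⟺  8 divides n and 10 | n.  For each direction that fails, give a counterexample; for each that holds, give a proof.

Not equivalent: only (⇒) holds.

(⟹) If 120 ∣ n, write n = 120q. Since 120 = 15·8, n = 8·(15q), so 8 ∣ n; and since 120 = 12·10, n = 10·(12q), so 10 ∣ n.

(⟸) This fails: take n = 40. Both 8 ∣ 40 and 10 ∣ 40, yet 40 is not a multiple of 120 (since 40 = 0·120 + 40), so 120 ∤ 40.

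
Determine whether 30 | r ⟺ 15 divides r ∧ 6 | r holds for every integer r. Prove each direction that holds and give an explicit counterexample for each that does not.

Both directions hold.

(⇒) If 30 ∣ r, write r = 30q. Since 30 = 2·15, r = 15·(2q), so 15 ∣ r; and since 30 = 5·6, r = 6·(5q), so 6 ∣ r.

(⇐) Suppose 15 ∣ r and 6 ∣ r. Any common multiple of 15 and 6 is a multiple of their lcm; here lcm(15, 6) = 15·6/gcd(15, 6) = 90/3 = 30, so 30 ∣ r.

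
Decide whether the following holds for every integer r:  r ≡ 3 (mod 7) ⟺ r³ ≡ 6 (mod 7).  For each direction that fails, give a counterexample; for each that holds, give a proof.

[⇒] Suppose r ≡ 3 (mod 7). Write r = 7j + 3. Then (7j + 3)³ = 343j³ + 441j² + 189j + 27 = 7(49j³ + 63j² + 27j + 3) + 6, so r³ ≡ 6 (mod 7).

[⇐] This fails: take r = 5. Then 5³ = 125 ≡ 6 (mod 7), yet 5 ≡ 5 (mod 7), not 3.

(⇒) holds; (⇐) fails.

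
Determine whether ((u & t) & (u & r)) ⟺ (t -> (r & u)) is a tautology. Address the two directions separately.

(⇒) holds; (⇐) fails.

(←) This fails. Under t = F, u = F, r = F, the left side is false but the right side is true.

(→) Assume the antecedent. If t is true, the antecedent forces (t = T, u = T, r = T), and t -> (r & u) holds there. If t is false, the antecedent cannot hold. Either way t -> (r & u) holds.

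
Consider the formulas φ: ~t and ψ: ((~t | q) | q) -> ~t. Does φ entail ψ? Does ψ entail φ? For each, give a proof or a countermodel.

(→) Assume the antecedent. If t is true, the antecedent cannot hold. If t is false, ((~t | q) | q) -> ~t reduces to true regardless of the other variables. Either way ((~t | q) | q) -> ~t holds.

(←) This fails. Under t = T, q = F, the left side is false but the right side is true.

(⇒) holds; (⇐) fails.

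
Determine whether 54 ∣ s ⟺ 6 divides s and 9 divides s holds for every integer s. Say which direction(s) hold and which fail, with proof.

(⇒) holds; (⇐) fails.

Forward direction. If 54 ∣ s, write s = 54q. Since 54 = 9·6, s = 6·(9q), so 6 ∣ s; and since 54 = 6·9, s = 9·(6q), so 9 ∣ s.

Converse. This fails: take s = 18. Both 6 ∣ 18 and 9 ∣ 18, yet 18 is not a multiple of 54 (since 18 = 0·54 + 18), so 54 ∤ 18.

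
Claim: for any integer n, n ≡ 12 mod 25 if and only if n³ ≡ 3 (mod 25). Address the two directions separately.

The biconditional holds.

(→) Suppose n ≡ 12 mod 25. Write n = 25j + 12. Then (25j + 12)³ = 15625j³ + 22500j² + 10800j + 1728 = 25(625j³ + 900j² + 432j + 69) + 3, so n³ ≡ 3 (mod 25).

(←) Conversely, suppose n³ ≡ 3 (mod 25). The only residue r in {0, …, 24} with r³ ≡ 3 (mod 25) is r = 12, so n ≡ 12 (mod 25).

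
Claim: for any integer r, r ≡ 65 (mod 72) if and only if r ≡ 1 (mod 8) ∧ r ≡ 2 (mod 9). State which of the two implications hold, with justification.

(⇒) Suppose r ≡ 65 (mod 72); write r = 72j + 65. Since 8 ∣ 72, reducing mod 8 gives r ≡ 65 ≡ 1 (mod 8); since 9 ∣ 72, reducing mod 9 gives r ≡ 65 ≡ 2 (mod 9).

(⇐) Conversely, if r ≡ 1 (mod 8) and r ≡ 2 (mod 9), then by the Chinese remainder theorem r ≡ 65 (mod 72). This is exactly r ≡ 65 (mod 72).

Both directions hold; the statement is true.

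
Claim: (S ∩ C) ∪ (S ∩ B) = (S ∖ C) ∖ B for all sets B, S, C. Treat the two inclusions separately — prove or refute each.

Neither inclusion holds.

(⊆) This inclusion fails. Take B = {1}, S = {1}, C = ∅; then 1 ∈ (S ∩ C) ∪ (S ∩ B) but 1 ∉ (S ∖ C) ∖ B.

(⊇) This inclusion fails. Take B = ∅, S = {1}, C = ∅; then 1 ∈ (S ∖ C) ∖ B but 1 ∉ (S ∩ C) ∪ (S ∩ B).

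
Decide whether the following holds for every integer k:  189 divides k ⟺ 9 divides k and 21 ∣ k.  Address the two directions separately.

Not equivalent: only (⇒) holds.

[⇐] This fails: take k = 63. Both 9 ∣ 63 and 21 ∣ 63, yet 63 is not a multiple of 189 (since 63 = 0·189 + 63), so 189 ∤ 63.

[⇒] If 189 ∣ k, write k = 189q. Since 189 = 21·9, k = 9·(21q), so 9 ∣ k; and since 189 = 9·21, k = 21·(9q), so 21 ∣ k.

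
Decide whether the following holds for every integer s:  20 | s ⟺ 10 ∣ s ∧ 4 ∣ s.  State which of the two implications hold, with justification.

Both directions hold.

(⇒) If 20 ∣ s, write s = 20q. Since 20 = 2·10, s = 10·(2q), so 10 ∣ s; and since 20 = 5·4, s = 4·(5q), so 4 ∣ s.

(⇐) Suppose 10 ∣ s and 4 ∣ s. Any common multiple of 10 and 4 is a multiple of their lcm; here lcm(10, 4) = 10·4/gcd(10, 4) = 40/2 = 20, so 20 ∣ s.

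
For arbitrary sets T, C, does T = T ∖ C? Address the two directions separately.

(⟸) Let x ∈ T ∖ C. Then x ∈ T and x ∉ C, from which x ∈ T.

(⟹) This inclusion fails. Take T = {1}, C = {1}; then 1 ∈ T but 1 ∉ T ∖ C.

The sets are not equal: only the reverse inclusion holds.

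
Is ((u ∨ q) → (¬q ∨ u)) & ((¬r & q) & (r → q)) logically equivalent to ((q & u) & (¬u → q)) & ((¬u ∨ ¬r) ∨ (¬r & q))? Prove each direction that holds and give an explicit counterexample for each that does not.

The biconditional holds.

[⇒] Assume the antecedent. If q is true, the antecedent forces (q = T, r = F, u = T), and the consequent holds there. If q is false, the antecedent cannot hold. Either way the consequent holds.

[⇐] Assume the antecedent. If q is true, the antecedent forces (q = T, r = F, u = T), and the consequent holds there. If q is false, the antecedent cannot hold. Either way the consequent holds.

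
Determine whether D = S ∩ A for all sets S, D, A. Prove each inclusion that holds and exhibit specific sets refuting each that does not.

Forward inclusion. This inclusion fails. Take S = ∅, D = {1}, A = ∅; then 1 ∈ D but 1 ∉ S ∩ A.

Reverse inclusion. This inclusion fails. Take S = {1}, D = ∅, A = {1}; then 1 ∈ S ∩ A but 1 ∉ D.

(⊆) fails and (⊇) fails.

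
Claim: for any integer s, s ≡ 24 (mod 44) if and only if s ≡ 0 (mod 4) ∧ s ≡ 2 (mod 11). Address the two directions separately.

Both implications hold.

Forward direction. Suppose s ≡ 24 (mod 44); write s = 44j + 24. Since 4 ∣ 44, reducing mod 4 gives s ≡ 24 ≡ 0 (mod 4); since 11 ∣ 44, reducing mod 11 gives s ≡ 24 ≡ 2 (mod 11).

Converse. If s ≡ 0 (mod 4) and s ≡ 2 (mod 11), then by the Chinese remainder theorem s ≡ 24 (mod 44). This is exactly s ≡ 24 (mod 44).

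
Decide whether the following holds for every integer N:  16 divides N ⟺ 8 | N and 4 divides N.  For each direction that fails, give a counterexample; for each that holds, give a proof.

(⇒) holds; (⇐) fails.

(⇒) If 16 ∣ N, write N = 16q. Since 16 = 2·8, N = 8·(2q), so 8 ∣ N; and since 16 = 4·4, N = 4·(4q), so 4 ∣ N.

(⇐) This fails: take N = 8. Both 8 ∣ 8 and 4 ∣ 8, yet 8 is not a multiple of 16 (since 8 = 0·16 + 8), so 16 ∤ 8.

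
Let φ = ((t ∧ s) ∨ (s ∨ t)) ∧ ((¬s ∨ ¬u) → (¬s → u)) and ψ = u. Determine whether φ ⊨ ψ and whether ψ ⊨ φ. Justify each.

Neither implication holds.

Forward direction. This fails. Under u = F, s = T, t = F, the left side is true but the right side is false.

Converse. This fails. Under u = T, s = F, t = F, the left side is false but the right side is true.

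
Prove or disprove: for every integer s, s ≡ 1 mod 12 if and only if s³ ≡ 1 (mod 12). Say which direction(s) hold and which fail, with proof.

Forward direction. Suppose s ≡ 1 mod 12. Write s = 12j + 1. Then (12j + 1)³ = 1728j³ + 432j² + 36j + 1 = 12(144j³ + 36j² + 3j) + 1, so s³ ≡ 1 (mod 12).

Converse. Suppose s³ ≡ 1 (mod 12). The only residue r in {0, …, 11} with r³ ≡ 1 (mod 12) is r = 1, so s ≡ 1 (mod 12).

Both directions hold.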